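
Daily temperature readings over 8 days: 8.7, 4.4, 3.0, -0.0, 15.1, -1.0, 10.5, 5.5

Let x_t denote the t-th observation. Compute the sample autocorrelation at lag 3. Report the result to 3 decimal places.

-0.197

Mean x̄ = (8.7 + 4.4 + 3.0 − 0.0 + 15.1 − 1.0 + 10.5 + 5.5)/8 = 5.7750
Σ(x_t−x̄)(x_{t+3}−x̄) = (-16.8919) + (-12.8219) + (18.8006) + (-27.2869) + (-2.5644) = -40.7644
Denominator Σ(x_t−x̄)² = 206.7550
r_3 = -40.7644 / 206.7550 = -0.197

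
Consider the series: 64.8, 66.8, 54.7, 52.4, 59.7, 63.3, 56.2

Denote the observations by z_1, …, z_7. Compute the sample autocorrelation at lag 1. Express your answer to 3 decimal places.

0.137

Mean z̄ = (64.8 + 66.8 + 54.7 + 52.4 + 59.7 + 63.3 + 56.2)/7 = 59.7000
Deviations from mean: 5.1000, 7.1000, -5.0000, -7.3000, 0.0000, 3.6000, -3.5000
Σ(z_t−z̄)(z_{t+1}−z̄) = (36.2100) + (-35.5000) + (36.5000) + (0.0000) + (0.0000) + (-12.6000) = 24.6100
Denominator Σ(z_t−z̄)² = 179.9200
r_1 = 24.6100 / 179.9200 = 0.137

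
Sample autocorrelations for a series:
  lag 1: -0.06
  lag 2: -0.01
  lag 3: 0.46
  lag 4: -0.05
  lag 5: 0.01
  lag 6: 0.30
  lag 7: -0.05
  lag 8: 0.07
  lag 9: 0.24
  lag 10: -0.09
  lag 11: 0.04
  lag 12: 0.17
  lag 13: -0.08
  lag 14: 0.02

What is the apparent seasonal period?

The largest autocorrelation is r_3 = 0.46, with weaker echoes at lags 6 (0.30), 9 (0.24) and 12 (0.17); the remaining lags stay at or below 0.07.
The dominant spike at lag 3 indicates a seasonal period of 3.

3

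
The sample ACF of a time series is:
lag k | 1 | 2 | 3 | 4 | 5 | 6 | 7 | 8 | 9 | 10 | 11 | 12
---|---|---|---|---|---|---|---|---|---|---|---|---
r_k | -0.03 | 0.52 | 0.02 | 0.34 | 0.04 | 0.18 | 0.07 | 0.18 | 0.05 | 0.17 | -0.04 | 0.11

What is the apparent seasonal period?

2

The largest autocorrelation is r_2 = 0.52, with weaker echoes at lags 4 (0.34), 6 (0.18), 8 (0.18) and 10 (0.17); the remaining lags stay at or below 0.11.
The dominant spike at lag 2 indicates a seasonal period of 2.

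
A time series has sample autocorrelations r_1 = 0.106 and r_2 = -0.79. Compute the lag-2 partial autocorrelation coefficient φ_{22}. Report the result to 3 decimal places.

φ_{22} = (r_2 − r_1²) / (1 − r_1²)
r_1² = (0.106)² = 0.011236
Numerator = -0.79 − 0.0112 = -0.8012; denominator = 1 − 0.0112 = 0.9888
φ_{22} = -0.8012 / 0.9888 = -0.810

-0.810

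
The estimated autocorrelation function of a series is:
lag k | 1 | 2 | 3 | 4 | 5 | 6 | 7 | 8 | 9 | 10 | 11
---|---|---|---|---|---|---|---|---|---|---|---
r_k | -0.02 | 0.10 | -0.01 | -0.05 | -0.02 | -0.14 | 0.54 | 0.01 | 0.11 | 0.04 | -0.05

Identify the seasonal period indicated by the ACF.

7

The largest autocorrelation is r_7 = 0.54; the remaining lags stay at or below 0.11.
The dominant spike at lag 7 indicates a seasonal period of 7.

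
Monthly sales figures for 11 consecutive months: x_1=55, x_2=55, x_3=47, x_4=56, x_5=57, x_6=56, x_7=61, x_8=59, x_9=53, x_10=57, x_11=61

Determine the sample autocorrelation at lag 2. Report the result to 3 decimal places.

-0.142

Mean x̄ = (55 + 55 + 47 + 56 + 57 + 56 + 61 + 59 + 53 + 57 + 61)/11 = 56.0909
Numerator Σ_{t=1}^{9}(x_t−x̄)(x_{t+2}−x̄) = -21.7438
Denominator Σ(x_t−x̄)² = 152.9091
r_2 = -21.7438 / 152.9091 = -0.142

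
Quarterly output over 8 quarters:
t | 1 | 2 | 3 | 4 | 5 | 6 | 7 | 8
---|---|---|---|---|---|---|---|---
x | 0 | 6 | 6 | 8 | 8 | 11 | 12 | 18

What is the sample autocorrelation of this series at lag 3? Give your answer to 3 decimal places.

Mean x̄ = (0 + 6 + 6 + 8 + 8 + 11 + 12 + 18)/8 = 8.6250
Deviations from mean: -8.6250, -2.6250, -2.6250, -0.6250, -0.6250, 2.3750, 3.3750, 9.3750
Numerator Σ_{t=1}^{5}(x_t−x̄)(x_{t+3}−x̄) = -7.1719
Denominator Σ(x_t−x̄)² = 193.8750
r_3 = -7.1719 / 193.8750 = -0.037

-0.037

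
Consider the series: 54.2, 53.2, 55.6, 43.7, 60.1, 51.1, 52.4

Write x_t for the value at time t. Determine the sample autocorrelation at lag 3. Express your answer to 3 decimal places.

-0.067

Mean x̄ = (54.2 + 53.2 + 55.6 + 43.7 + 60.1 + 51.1 + 52.4)/7 = 52.9000
Numerator Σ_{t=1}^{4}(x_t−x̄)(x_{t+3}−x̄) = -10.0600
Denominator Σ(x_t−x̄)² = 149.0400
r_3 = -10.0600 / 149.0400 = -0.067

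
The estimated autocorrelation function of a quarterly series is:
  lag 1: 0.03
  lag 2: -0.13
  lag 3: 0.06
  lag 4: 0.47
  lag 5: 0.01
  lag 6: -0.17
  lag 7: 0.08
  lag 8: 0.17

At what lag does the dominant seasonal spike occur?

The largest autocorrelation is r_4 = 0.47, with a weaker echo at lag 8 (0.17); the remaining lags stay at or below 0.08.
The dominant spike at lag 4 indicates a seasonal period of 4.

4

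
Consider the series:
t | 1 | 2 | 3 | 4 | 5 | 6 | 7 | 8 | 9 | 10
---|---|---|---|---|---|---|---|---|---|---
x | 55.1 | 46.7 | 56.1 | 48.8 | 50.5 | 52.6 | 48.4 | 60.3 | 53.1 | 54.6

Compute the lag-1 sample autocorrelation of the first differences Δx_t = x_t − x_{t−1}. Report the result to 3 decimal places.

First differences Δx: -8.4, 9.4, -7.3, 1.7, 2.1, -4.2, 11.9, -7.2, 1.5
Mean of differences = -0.0556
Numerator Σ(Δx_t−Δx̄)(Δx_{t+1}−Δx̄) = -311.3475
Denominator Σ(Δx_t−Δx̄)² = 432.8222
r_1(Δx) = -311.3475 / 432.8222 = -0.719

-0.719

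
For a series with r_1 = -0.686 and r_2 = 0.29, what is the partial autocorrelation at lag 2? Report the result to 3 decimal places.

-0.341

φ_{22} = (r_2 − r_1²) / (1 − r_1²)
r_1² = (-0.686)² = 0.470596
Numerator = 0.29 − 0.4706 = -0.1806; denominator = 1 − 0.4706 = 0.5294
φ_{22} = -0.1806 / 0.5294 = -0.341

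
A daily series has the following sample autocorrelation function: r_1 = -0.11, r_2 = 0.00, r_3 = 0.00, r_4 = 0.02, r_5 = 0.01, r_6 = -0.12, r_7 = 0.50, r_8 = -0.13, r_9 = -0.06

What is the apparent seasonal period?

The largest autocorrelation is r_7 = 0.50; the remaining lags stay at or below 0.02.
The dominant spike at lag 7 indicates a seasonal period of 7.

7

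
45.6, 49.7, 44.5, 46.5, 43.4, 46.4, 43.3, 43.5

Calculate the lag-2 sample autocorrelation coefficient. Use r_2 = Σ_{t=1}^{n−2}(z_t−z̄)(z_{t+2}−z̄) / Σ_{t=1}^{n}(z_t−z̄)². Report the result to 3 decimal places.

0.290

Mean z̄ = (45.6 + 49.7 + 44.5 + 46.5 + 43.4 + 46.4 + 43.3 + 43.5)/8 = 45.3625
Σ(z_t−z̄)(z_{t+2}−z̄) = (-0.2048) + (4.9339) + (1.6927) + (1.1802) + (4.0477) + (-1.9323) = 9.7172
Denominator Σ(z_t−z̄)² = 33.5588
r_2 = 9.7172 / 33.5588 = 0.290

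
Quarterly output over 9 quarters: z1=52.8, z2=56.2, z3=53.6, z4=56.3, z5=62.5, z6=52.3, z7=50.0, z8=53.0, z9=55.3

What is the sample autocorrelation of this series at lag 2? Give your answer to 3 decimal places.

-0.426

Mean z̄ = (52.8 + 56.2 + 53.6 + 56.3 + 62.5 + 52.3 + 50.0 + 53.0 + 55.3)/9 = 54.6667
Σ(z_t−z̄)(z_{t+2}−z̄) = (1.9911) + (2.5044) + (-8.3556) + (-3.8656) + (-36.5556) + (3.9444) + (-2.9556) = -43.2922
Denominator Σ(z_t−z̄)² = 101.5600
r_2 = -43.2922 / 101.5600 = -0.426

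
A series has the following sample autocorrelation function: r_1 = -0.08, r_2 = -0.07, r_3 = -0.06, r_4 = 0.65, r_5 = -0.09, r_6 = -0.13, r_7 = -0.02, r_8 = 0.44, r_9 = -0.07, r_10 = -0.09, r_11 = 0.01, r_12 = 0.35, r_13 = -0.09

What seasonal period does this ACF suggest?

The largest autocorrelation is r_4 = 0.65, with weaker echoes at lags 8 (0.44) and 12 (0.35); the remaining lags stay at or below 0.01.
The dominant spike at lag 4 indicates a seasonal period of 4.

4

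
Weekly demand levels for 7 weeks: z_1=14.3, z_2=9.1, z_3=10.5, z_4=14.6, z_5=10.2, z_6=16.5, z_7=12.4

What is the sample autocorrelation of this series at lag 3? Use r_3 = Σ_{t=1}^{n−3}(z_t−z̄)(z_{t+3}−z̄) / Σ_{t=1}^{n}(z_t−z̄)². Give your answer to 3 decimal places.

Mean z̄ = (14.3 + 9.1 + 10.5 + 14.6 + 10.2 + 16.5 + 12.4)/7 = 12.5143
Deviations from mean: 1.7857, -3.4143, -2.0143, 2.0857, -2.3143, 3.9857, -0.1143
Σ(z_t−z̄)(z_{t+3}−z̄) = (3.7245) + (7.9016) + (-8.0284) + (-0.2384) = 3.3594
Denominator Σ(z_t−z̄)² = 44.5086
r_3 = 3.3594 / 44.5086 = 0.075

0.075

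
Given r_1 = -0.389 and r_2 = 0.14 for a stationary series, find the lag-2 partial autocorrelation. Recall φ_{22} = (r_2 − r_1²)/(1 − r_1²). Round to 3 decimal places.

-0.013

φ_{22} = (r_2 − r_1²) / (1 − r_1²)
r_1² = (-0.389)² = 0.151321
Numerator = 0.14 − 0.1513 = -0.0113; denominator = 1 − 0.1513 = 0.8487
φ_{22} = -0.0113 / 0.8487 = -0.013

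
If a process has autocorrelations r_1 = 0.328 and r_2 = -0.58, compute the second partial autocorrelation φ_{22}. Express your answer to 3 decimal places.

φ_{22} = (r_2 − r_1²) / (1 − r_1²)
r_1² = (0.328)² = 0.107584
Numerator = -0.58 − 0.1076 = -0.6876; denominator = 1 − 0.1076 = 0.8924
φ_{22} = -0.6876 / 0.8924 = -0.770

-0.770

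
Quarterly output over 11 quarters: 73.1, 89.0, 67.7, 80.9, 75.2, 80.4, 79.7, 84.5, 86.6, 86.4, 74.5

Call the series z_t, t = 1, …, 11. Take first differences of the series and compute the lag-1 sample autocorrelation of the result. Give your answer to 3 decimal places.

First differences Δz: 15.9, -21.3, 13.2, -5.7, 5.2, -0.7, 4.8, 2.1, -0.2, -11.9
Mean of differences = 0.1400
Numerator Σ(Δz_t−Δz̄)(Δz_{t+1}−Δz̄) = -719.3256
Denominator Σ(Δz_t−Δz̄)² = 1109.6640
r_1(Δz) = -719.3256 / 1109.6640 = -0.648

-0.648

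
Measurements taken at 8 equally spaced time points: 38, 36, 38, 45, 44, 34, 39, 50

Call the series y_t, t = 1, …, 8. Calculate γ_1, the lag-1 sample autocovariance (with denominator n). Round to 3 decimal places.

Mean ȳ = (38 + 36 + 38 + 45 + 44 + 34 + 39 + 50)/8 = 40.5000
Σ_{t=1}^{7}(y_t−ȳ)(y_{t+1}−ȳ) = -0.2500
γ_1 = -0.2500 / 8 = -0.031

-0.031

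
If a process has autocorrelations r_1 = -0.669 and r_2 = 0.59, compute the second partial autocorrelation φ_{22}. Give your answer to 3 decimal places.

φ_{22} = (r_2 − r_1²) / (1 − r_1²)
r_1² = (-0.669)² = 0.447561
Numerator = 0.59 − 0.4476 = 0.1424; denominator = 1 − 0.4476 = 0.5524
φ_{22} = 0.1424 / 0.5524 = 0.258

0.258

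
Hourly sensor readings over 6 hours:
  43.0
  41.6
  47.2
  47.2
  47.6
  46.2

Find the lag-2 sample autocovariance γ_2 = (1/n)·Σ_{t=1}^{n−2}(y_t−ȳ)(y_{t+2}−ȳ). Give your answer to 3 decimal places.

Mean ȳ = (43.0 + 41.6 + 47.2 + 47.2 + 47.6 + 46.2)/6 = 45.4667
Σ_{t=1}^{4}(y_t−ȳ)(y_{t+2}−ȳ) = -6.0089
γ_2 = -6.0089 / 6 = -1.001

-1.001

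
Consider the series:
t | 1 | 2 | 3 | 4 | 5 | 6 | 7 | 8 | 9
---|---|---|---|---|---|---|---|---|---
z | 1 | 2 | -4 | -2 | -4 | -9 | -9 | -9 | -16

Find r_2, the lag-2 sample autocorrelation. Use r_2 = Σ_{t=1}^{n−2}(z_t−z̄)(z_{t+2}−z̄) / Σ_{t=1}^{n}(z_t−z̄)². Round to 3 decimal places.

Mean z̄ = (1 + 2 − 4 − 2 − 4 − 9 − 9 − 9 − 16)/9 = -5.5556
Σ(z_t−z̄)(z_{t+2}−z̄) = (10.1975) + (26.8642) + (2.4198) + (-12.2469) + (-5.3580) + (11.8642) + (35.9753) = 69.7160
Denominator Σ(z_t−z̄)² = 262.2222
r_2 = 69.7160 / 262.2222 = 0.266

0.266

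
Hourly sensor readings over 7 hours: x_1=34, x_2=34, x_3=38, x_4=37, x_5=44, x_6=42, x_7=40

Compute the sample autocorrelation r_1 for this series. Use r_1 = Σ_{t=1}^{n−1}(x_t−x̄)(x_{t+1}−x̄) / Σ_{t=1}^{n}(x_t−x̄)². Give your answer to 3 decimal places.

Mean x̄ = (34 + 34 + 38 + 37 + 44 + 42 + 40)/7 = 38.4286
Deviations from mean: -4.4286, -4.4286, -0.4286, -1.4286, 5.5714, 3.5714, 1.5714
Σ(x_t−x̄)(x_{t+1}−x̄) = (19.6122) + (1.8980) + (0.6122) + (-7.9592) + (19.8980) + (5.6122) = 39.6735
Denominator Σ(x_t−x̄)² = 87.7143
r_1 = 39.6735 / 87.7143 = 0.452

0.452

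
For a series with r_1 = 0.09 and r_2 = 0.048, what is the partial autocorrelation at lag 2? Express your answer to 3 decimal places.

φ_{22} = (r_2 − r_1²) / (1 − r_1²)
r_1² = (0.09)² = 0.0081
Numerator = 0.048 − 0.0081 = 0.0399; denominator = 1 − 0.0081 = 0.9919
φ_{22} = 0.0399 / 0.9919 = 0.040

0.040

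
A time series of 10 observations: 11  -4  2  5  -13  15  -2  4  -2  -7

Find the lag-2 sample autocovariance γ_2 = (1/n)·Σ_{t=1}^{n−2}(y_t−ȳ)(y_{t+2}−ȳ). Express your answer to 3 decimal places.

Mean ȳ = (11 − 4 + 2 + 5 − 13 + 15 − 2 + 4 − 2 − 7)/10 = 0.9000
Σ_{t=1}^{8}(y_t−ȳ)(y_{t+2}−ȳ) = 101.4800
γ_2 = 101.4800 / 10 = 10.148

10.148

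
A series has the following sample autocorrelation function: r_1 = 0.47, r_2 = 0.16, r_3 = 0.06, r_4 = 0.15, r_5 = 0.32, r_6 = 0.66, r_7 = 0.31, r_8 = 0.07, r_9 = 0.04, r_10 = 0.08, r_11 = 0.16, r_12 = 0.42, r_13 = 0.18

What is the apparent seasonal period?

The largest autocorrelation is r_6 = 0.66; the remaining lags stay at or below 0.47. The elevated value at lag 1 (0.47), dropping to 0.16 at lag 2, reflects decaying short-term dependence rather than seasonality.
The dominant spike at lag 6 indicates a seasonal period of 6.

6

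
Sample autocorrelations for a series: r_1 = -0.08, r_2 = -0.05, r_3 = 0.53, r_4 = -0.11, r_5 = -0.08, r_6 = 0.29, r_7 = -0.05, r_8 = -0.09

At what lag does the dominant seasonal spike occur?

3

The largest autocorrelation is r_3 = 0.53, with a weaker echo at lag 6 (0.29); the remaining lags stay at or below -0.05.
The dominant spike at lag 3 indicates a seasonal period of 3.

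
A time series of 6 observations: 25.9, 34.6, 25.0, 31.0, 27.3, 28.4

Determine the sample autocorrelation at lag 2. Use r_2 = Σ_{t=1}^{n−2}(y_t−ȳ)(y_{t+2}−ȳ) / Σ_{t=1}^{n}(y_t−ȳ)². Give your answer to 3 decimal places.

0.446

Mean ȳ = (25.9 + 34.6 + 25.0 + 31.0 + 27.3 + 28.4)/6 = 28.7000
Deviations from mean: -2.8000, 5.9000, -3.7000, 2.3000, -1.4000, -0.3000
Numerator Σ_{t=1}^{4}(y_t−ȳ)(y_{t+2}−ȳ) = 28.4200
Denominator Σ(y_t−ȳ)² = 63.6800
r_2 = 28.4200 / 63.6800 = 0.446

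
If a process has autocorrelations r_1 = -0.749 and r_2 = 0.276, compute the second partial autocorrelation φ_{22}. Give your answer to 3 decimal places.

φ_{22} = (r_2 − r_1²) / (1 − r_1²)
r_1² = (-0.749)² = 0.561001
Numerator = 0.276 − 0.5610 = -0.2850; denominator = 1 − 0.5610 = 0.4390
φ_{22} = -0.2850 / 0.4390 = -0.649

-0.649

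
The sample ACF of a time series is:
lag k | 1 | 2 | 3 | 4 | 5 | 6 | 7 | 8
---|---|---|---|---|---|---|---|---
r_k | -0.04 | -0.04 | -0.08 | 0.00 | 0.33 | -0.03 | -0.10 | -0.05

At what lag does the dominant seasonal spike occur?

The largest autocorrelation is r_5 = 0.33; the remaining lags stay at or below 0.00.
The dominant spike at lag 5 indicates a seasonal period of 5.

5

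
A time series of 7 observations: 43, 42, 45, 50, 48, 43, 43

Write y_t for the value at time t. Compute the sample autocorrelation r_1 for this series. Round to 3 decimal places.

Mean ȳ = (43 + 42 + 45 + 50 + 48 + 43 + 43)/7 = 44.8571
Deviations from mean: -1.8571, -2.8571, 0.1429, 5.1429, 3.1429, -1.8571, -1.8571
Numerator Σ_{t=1}^{6}(y_t−ȳ)(y_{t+1}−ȳ) = 19.4082
Denominator Σ(y_t−ȳ)² = 54.8571
r_1 = 19.4082 / 54.8571 = 0.354

0.354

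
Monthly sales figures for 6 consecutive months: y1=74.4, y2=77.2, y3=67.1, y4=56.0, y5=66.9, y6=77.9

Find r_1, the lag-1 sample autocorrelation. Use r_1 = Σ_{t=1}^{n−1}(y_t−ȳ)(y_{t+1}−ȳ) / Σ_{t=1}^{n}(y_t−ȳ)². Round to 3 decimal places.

Mean ȳ = (74.4 + 77.2 + 67.1 + 56.0 + 66.9 + 77.9)/6 = 69.9167
Deviations from mean: 4.4833, 7.2833, -2.8167, -13.9167, -3.0167, 7.9833
Numerator Σ_{t=1}^{5}(y_t−ȳ)(y_{t+1}−ȳ) = 69.2364
Denominator Σ(y_t−ȳ)² = 347.5883
r_1 = 69.2364 / 347.5883 = 0.199

0.199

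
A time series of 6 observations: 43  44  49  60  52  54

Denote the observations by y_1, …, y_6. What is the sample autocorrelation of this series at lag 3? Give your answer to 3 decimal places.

Mean ȳ = (43 + 44 + 49 + 60 + 52 + 54)/6 = 50.3333
Deviations from mean: -7.3333, -6.3333, -1.3333, 9.6667, 1.6667, 3.6667
Numerator Σ_{t=1}^{3}(y_t−ȳ)(y_{t+3}−ȳ) = -86.3333
Denominator Σ(y_t−ȳ)² = 205.3333
r_3 = -86.3333 / 205.3333 = -0.420

-0.420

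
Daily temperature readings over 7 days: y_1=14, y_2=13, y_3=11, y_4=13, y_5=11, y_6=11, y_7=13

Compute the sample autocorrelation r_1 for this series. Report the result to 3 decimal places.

Mean ȳ = (14 + 13 + 11 + 13 + 11 + 11 + 13)/7 = 12.2857
Numerator Σ_{t=1}^{6}(y_t−ȳ)(y_{t+1}−ȳ) = -0.7959
Denominator Σ(y_t−ȳ)² = 9.4286
r_1 = -0.7959 / 9.4286 = -0.084

-0.084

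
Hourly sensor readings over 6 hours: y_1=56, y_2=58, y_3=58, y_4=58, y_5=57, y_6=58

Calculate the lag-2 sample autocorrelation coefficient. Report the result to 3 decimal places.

Mean ȳ = (56 + 58 + 58 + 58 + 57 + 58)/6 = 57.5000
Σ(y_t−ȳ)(y_{t+2}−ȳ) = (-0.7500) + (0.2500) + (-0.2500) + (0.2500) = -0.5000
Denominator Σ(y_t−ȳ)² = 3.5000
r_2 = -0.5000 / 3.5000 = -0.143

-0.143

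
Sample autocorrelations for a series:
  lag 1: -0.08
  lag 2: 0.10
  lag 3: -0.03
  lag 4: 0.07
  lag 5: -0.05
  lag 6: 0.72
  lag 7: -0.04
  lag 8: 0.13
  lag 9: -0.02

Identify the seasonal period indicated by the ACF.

6

The largest autocorrelation is r_6 = 0.72; the remaining lags stay at or below 0.13.
The dominant spike at lag 6 indicates a seasonal period of 6.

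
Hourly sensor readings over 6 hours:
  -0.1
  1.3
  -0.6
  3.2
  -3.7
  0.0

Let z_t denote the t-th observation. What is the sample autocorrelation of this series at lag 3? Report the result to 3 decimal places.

Mean z̄ = (-0.1 + 1.3 − 0.6 + 3.2 − 3.7 + 0.0)/6 = 0.0167
Deviations from mean: -0.1167, 1.2833, -0.6167, 3.1833, -3.7167, -0.0167
Σ(z_t−z̄)(z_{t+3}−z̄) = (-0.3714) + (-4.7697) + (0.0103) = -5.1308
Denominator Σ(z_t−z̄)² = 25.9883
r_3 = -5.1308 / 25.9883 = -0.197

-0.197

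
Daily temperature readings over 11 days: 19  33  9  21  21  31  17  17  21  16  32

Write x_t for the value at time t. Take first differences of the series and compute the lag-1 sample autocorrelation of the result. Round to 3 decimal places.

First differences Δx: 14, -24, 12, 0, 10, -14, 0, 4, -5, 16
Mean of differences = 1.3000
Numerator Σ(Δx_t−Δx̄)(Δx_{t+1}−Δx̄) = -843.5900
Denominator Σ(Δx_t−Δx̄)² = 1492.1000
r_1(Δx) = -843.5900 / 1492.1000 = -0.565

-0.565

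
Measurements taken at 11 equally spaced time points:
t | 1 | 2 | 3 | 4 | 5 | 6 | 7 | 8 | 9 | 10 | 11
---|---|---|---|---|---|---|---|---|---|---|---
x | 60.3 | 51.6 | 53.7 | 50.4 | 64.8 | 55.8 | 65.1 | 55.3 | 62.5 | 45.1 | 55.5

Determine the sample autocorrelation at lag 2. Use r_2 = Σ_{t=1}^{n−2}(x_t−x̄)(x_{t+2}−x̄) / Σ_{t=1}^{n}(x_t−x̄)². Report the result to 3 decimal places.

0.337

Mean x̄ = (60.3 + 51.6 + 53.7 + 50.4 + 64.8 + 55.8 + 65.1 + 55.3 + 62.5 + 45.1 + 55.5)/11 = 56.3727
Numerator Σ_{t=1}^{9}(x_t−x̄)(x_{t+2}−x̄) = 133.2876
Denominator Σ(x_t−x̄)² = 395.0618
r_2 = 133.2876 / 395.0618 = 0.337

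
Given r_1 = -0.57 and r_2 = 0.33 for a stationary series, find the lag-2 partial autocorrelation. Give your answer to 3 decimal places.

0.008

φ_{22} = (r_2 − r_1²) / (1 − r_1²)
r_1² = (-0.57)² = 0.3249
Numerator = 0.33 − 0.3249 = 0.0051; denominator = 1 − 0.3249 = 0.6751
φ_{22} = 0.0051 / 0.6751 = 0.008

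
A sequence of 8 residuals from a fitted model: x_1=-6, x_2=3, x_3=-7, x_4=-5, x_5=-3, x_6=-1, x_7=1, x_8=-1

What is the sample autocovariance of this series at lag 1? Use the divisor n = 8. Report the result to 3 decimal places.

Mean x̄ = (-6 + 3 − 7 − 5 − 3 − 1 + 1 − 1)/8 = -2.3750
Σ_{t=1}^{7}(x_t−x̄)(x_{t+1}−x̄) = -22.1406
γ_1 = -22.1406 / 8 = -2.768

-2.768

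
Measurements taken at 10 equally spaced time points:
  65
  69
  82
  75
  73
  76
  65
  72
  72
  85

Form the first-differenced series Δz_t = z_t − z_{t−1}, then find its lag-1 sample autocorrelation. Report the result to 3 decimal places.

First differences Δz: 4, 13, -7, -2, 3, -11, 7, 0, 13
Mean of differences = 2.2222
Numerator Σ(Δz_t−Δz̄)(Δz_{t+1}−Δz̄) = -152.6049
Denominator Σ(Δz_t−Δz̄)² = 541.5556
r_1(Δz) = -152.6049 / 541.5556 = -0.282

-0.282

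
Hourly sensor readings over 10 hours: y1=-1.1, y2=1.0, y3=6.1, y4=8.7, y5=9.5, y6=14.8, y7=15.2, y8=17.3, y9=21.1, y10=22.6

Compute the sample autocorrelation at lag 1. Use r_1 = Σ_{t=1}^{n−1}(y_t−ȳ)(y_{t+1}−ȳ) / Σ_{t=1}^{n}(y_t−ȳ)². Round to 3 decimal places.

Mean ȳ = (-1.1 + 1.0 + 6.1 + 8.7 + 9.5 + 14.8 + 15.2 + 17.3 + 21.1 + 22.6)/10 = 11.5200
Numerator Σ_{t=1}^{9}(y_t−ȳ)(y_{t+1}−ȳ) = 398.9956
Denominator Σ(y_t−ȳ)² = 583.5960
r_1 = 398.9956 / 583.5960 = 0.684

0.684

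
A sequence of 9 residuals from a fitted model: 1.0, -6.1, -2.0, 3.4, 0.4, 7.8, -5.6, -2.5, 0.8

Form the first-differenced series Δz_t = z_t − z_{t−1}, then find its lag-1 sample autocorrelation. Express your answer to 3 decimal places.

First differences Δz: -7.1, 4.1, 5.4, -3.0, 7.4, -13.4, 3.1, 3.3
Mean of differences = -0.0250
Numerator Σ(Δz_t−Δz̄)(Δz_{t+1}−Δz̄) = -175.7506
Denominator Σ(Δz_t−Δz̄)² = 360.1950
r_1(Δz) = -175.7506 / 360.1950 = -0.488

-0.488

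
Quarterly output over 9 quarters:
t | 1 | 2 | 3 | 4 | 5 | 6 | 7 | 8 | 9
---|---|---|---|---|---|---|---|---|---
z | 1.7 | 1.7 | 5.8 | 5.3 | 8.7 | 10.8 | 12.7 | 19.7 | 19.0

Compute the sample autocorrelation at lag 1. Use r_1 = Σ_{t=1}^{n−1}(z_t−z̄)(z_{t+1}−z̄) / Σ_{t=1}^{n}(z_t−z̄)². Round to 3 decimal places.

Mean z̄ = (1.7 + 1.7 + 5.8 + 5.3 + 8.7 + 10.8 + 12.7 + 19.7 + 19.0)/9 = 9.4889
Numerator Σ_{t=1}^{8}(z_t−z̄)(z_{t+1}−z̄) = 241.2399
Denominator Σ(z_t−z̄)² = 359.8689
r_1 = 241.2399 / 359.8689 = 0.670

0.670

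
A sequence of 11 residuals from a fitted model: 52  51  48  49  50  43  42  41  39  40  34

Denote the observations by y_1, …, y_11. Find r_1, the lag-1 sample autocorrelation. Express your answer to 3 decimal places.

Mean ȳ = (52 + 51 + 48 + 49 + 50 + 43 + 42 + 41 + 39 + 40 + 34)/11 = 44.4545
Numerator Σ_{t=1}^{10}(y_t−ȳ)(y_{t+1}−ȳ) = 207.6116
Denominator Σ(y_t−ȳ)² = 342.7273
r_1 = 207.6116 / 342.7273 = 0.606

0.606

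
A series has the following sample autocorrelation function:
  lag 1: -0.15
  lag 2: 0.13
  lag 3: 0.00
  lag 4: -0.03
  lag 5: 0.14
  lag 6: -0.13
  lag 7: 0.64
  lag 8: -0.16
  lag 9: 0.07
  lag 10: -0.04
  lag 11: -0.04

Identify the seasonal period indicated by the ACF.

The largest autocorrelation is r_7 = 0.64; the remaining lags stay at or below 0.14.
The dominant spike at lag 7 indicates a seasonal period of 7.

7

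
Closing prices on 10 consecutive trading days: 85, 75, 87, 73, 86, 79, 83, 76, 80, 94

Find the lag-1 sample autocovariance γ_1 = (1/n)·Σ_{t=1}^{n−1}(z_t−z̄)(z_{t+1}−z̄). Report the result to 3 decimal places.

-17.344

Mean z̄ = (85 + 75 + 87 + 73 + 86 + 79 + 83 + 76 + 80 + 94)/10 = 81.8000
Σ_{t=1}^{9}(z_t−z̄)(z_{t+1}−z̄) = -173.4400
γ_1 = -173.4400 / 10 = -17.344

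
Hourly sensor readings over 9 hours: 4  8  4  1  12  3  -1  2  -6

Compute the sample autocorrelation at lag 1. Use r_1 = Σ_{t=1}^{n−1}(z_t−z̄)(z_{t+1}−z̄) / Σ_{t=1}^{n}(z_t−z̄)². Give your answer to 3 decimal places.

Mean z̄ = (4 + 8 + 4 + 1 + 12 + 3 − 1 + 2 − 6)/9 = 3.0000
Numerator Σ_{t=1}^{8}(z_t−z̄)(z_{t+1}−z̄) = 3.0000
Denominator Σ(z_t−z̄)² = 210.0000
r_1 = 3.0000 / 210.0000 = 0.014

0.014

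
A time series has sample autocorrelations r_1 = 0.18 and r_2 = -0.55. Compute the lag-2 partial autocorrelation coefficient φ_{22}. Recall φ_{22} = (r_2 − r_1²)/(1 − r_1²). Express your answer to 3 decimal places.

φ_{22} = (r_2 − r_1²) / (1 − r_1²)
r_1² = (0.18)² = 0.0324
Numerator = -0.55 − 0.0324 = -0.5824; denominator = 1 − 0.0324 = 0.9676
φ_{22} = -0.5824 / 0.9676 = -0.602

-0.602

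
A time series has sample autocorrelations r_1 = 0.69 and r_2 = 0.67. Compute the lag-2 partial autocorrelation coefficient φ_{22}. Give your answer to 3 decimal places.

0.370

φ_{22} = (r_2 − r_1²) / (1 − r_1²)
r_1² = (0.69)² = 0.4761
Numerator = 0.67 − 0.4761 = 0.1939; denominator = 1 − 0.4761 = 0.5239
φ_{22} = 0.1939 / 0.5239 = 0.370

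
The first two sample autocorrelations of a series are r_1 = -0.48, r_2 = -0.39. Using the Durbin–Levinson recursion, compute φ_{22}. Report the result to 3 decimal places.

φ_{22} = (r_2 − r_1²) / (1 − r_1²)
r_1² = (-0.48)² = 0.2304
Numerator = -0.39 − 0.2304 = -0.6204; denominator = 1 − 0.2304 = 0.7696
φ_{22} = -0.6204 / 0.7696 = -0.806

-0.806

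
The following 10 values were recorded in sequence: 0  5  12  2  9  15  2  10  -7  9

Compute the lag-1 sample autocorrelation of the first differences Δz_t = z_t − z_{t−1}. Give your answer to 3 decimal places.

First differences Δz: 5, 7, -10, 7, 6, -13, 8, -17, 16
Mean of differences = 1.0000
Numerator Σ(Δz_t−Δz̄)(Δz_{t+1}−Δz̄) = -642.0000
Denominator Σ(Δz_t−Δz̄)² = 1028.0000
r_1(Δz) = -642.0000 / 1028.0000 = -0.625

-0.625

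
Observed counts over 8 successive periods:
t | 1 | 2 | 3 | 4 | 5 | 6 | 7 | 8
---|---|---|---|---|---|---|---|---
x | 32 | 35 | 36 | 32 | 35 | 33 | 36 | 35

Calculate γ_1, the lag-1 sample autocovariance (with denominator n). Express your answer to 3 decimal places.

-0.977

Mean x̄ = (32 + 35 + 36 + 32 + 35 + 33 + 36 + 35)/8 = 34.2500
Σ_{t=1}^{7}(x_t−x̄)(x_{t+1}−x̄) = -7.8125
γ_1 = -7.8125 / 8 = -0.977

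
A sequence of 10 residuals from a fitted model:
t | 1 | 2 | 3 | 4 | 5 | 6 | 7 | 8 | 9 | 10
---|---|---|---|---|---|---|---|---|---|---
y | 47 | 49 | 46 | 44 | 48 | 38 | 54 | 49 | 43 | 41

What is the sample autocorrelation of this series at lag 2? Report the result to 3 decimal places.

Mean ȳ = (47 + 49 + 46 + 44 + 48 + 38 + 54 + 49 + 43 + 41)/10 = 45.9000
Numerator Σ_{t=1}^{8}(y_t−ȳ)(y_{t+2}−ȳ) = -36.7200
Denominator Σ(y_t−ȳ)² = 188.9000
r_2 = -36.7200 / 188.9000 = -0.194

-0.194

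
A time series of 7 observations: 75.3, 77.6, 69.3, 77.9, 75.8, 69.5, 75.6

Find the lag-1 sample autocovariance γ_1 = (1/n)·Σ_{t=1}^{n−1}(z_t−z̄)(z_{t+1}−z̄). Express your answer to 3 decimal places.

-5.582

Mean z̄ = (75.3 + 77.6 + 69.3 + 77.9 + 75.8 + 69.5 + 75.6)/7 = 74.4286
Σ_{t=1}^{6}(z_t−z̄)(z_{t+1}−z̄) = -39.0765
γ_1 = -39.0765 / 7 = -5.582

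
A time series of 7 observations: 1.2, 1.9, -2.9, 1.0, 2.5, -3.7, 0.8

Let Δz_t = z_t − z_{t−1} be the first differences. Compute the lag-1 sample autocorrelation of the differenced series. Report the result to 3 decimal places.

-0.540

First differences Δz: 0.7, -4.8, 3.9, 1.5, -6.2, 4.5
Mean of differences = -0.0667
Numerator Σ(Δz_t−Δz̄)(Δz_{t+1}−Δz̄) = -53.8078
Denominator Σ(Δz_t−Δz̄)² = 99.6533
r_1(Δz) = -53.8078 / 99.6533 = -0.540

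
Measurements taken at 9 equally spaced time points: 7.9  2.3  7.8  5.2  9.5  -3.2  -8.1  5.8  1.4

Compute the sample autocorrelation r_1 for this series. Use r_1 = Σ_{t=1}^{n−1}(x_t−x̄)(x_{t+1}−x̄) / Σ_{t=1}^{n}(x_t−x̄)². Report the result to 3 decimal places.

Mean x̄ = (7.9 + 2.3 + 7.8 + 5.2 + 9.5 − 3.2 − 8.1 + 5.8 + 1.4)/9 = 3.1778
Numerator Σ_{t=1}^{8}(x_t−x̄)(x_{t+1}−x̄) = 11.3006
Denominator Σ(x_t−x̄)² = 266.3956
r_1 = 11.3006 / 266.3956 = 0.042

0.042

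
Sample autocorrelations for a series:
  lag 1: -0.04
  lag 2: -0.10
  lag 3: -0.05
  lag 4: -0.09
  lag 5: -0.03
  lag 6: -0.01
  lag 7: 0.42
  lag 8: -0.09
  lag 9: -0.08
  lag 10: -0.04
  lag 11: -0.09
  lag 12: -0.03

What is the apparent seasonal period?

7

The largest autocorrelation is r_7 = 0.42; the remaining lags stay at or below -0.01.
The dominant spike at lag 7 indicates a seasonal period of 7.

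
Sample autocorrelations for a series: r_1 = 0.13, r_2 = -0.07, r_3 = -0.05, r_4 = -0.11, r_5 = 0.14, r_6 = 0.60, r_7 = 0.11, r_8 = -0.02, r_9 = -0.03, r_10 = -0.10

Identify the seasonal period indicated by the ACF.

The largest autocorrelation is r_6 = 0.60; the remaining lags stay at or below 0.14.
The dominant spike at lag 6 indicates a seasonal period of 6.

6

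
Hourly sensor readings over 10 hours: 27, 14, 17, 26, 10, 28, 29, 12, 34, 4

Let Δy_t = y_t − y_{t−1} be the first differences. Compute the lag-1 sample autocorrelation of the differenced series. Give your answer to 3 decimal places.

-0.584

First differences Δy: -13, 3, 9, -16, 18, 1, -17, 22, -30
Mean of differences = -2.5556
Numerator Σ(Δy_t−Δȳ)(Δy_{t+1}−Δȳ) = -1432.4198
Denominator Σ(Δy_t−Δȳ)² = 2454.2222
r_1(Δy) = -1432.4198 / 2454.2222 = -0.584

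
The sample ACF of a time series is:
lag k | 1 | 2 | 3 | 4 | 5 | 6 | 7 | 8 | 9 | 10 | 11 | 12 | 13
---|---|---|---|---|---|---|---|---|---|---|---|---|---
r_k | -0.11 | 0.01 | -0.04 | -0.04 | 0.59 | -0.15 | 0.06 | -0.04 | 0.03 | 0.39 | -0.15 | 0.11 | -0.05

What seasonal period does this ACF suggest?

The largest autocorrelation is r_5 = 0.59, with a weaker echo at lag 10 (0.39); the remaining lags stay at or below 0.11.
The dominant spike at lag 5 indicates a seasonal period of 5.

5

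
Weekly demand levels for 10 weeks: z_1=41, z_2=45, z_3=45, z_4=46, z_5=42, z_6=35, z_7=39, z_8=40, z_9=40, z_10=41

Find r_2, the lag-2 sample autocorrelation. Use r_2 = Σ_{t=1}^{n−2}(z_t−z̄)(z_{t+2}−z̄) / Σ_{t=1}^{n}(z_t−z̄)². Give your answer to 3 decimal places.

-0.007

Mean z̄ = (41 + 45 + 45 + 46 + 42 + 35 + 39 + 40 + 40 + 41)/10 = 41.4000
Numerator Σ_{t=1}^{8}(z_t−z̄)(z_{t+2}−z̄) = -0.7200
Denominator Σ(z_t−z̄)² = 98.4000
r_2 = -0.7200 / 98.4000 = -0.007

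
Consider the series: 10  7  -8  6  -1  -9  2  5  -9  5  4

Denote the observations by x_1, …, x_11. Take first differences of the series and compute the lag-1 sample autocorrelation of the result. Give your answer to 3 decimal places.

First differences Δx: -3, -15, 14, -7, -8, 11, 3, -14, 14, -1
Mean of differences = -0.6000
Numerator Σ(Δx_t−Δx̄)(Δx_{t+1}−Δx̄) = -515.5600
Denominator Σ(Δx_t−Δx̄)² = 1062.4000
r_1(Δx) = -515.5600 / 1062.4000 = -0.485

-0.485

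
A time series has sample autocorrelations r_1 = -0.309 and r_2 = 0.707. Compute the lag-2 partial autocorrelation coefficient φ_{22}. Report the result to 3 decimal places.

φ_{22} = (r_2 − r_1²) / (1 − r_1²)
r_1² = (-0.309)² = 0.095481
Numerator = 0.707 − 0.0955 = 0.6115; denominator = 1 − 0.0955 = 0.9045
φ_{22} = 0.6115 / 0.9045 = 0.676

0.676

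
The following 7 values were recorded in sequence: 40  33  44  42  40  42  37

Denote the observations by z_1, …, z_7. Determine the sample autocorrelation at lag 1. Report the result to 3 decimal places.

Mean z̄ = (40 + 33 + 44 + 42 + 40 + 42 + 37)/7 = 39.7143
Numerator Σ_{t=1}^{6}(z_t−z̄)(z_{t+1}−z̄) = -25.7959
Denominator Σ(z_t−z̄)² = 81.4286
r_1 = -25.7959 / 81.4286 = -0.317

-0.317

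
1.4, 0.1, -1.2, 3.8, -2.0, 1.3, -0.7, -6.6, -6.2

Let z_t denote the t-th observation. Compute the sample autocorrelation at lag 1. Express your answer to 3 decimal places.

0.240

Mean z̄ = (1.4 + 0.1 − 1.2 + 3.8 − 2.0 + 1.3 − 0.7 − 6.6 − 6.2)/9 = -1.1222
Numerator Σ_{t=1}^{8}(z_t−z̄)(z_{t+1}−z̄) = 22.6828
Denominator Σ(z_t−z̄)² = 94.6956
r_1 = 22.6828 / 94.6956 = 0.240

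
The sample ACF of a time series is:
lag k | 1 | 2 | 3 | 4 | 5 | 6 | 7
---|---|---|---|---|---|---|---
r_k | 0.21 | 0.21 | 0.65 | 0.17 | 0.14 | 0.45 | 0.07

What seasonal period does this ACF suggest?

The largest autocorrelation is r_3 = 0.65, with a weaker echo at lag 6 (0.45); the remaining lags stay at or below 0.21.
The dominant spike at lag 3 indicates a seasonal period of 3.

3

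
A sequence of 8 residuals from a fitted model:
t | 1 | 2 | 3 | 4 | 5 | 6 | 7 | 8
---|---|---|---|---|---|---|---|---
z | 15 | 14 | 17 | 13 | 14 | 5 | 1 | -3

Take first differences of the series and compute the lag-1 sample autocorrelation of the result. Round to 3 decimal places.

First differences Δz: -1, 3, -4, 1, -9, -4, -4
Mean of differences = -2.5714
Numerator Σ(Δz_t−Δz̄)(Δz_{t+1}−Δz̄) = -16.0408
Denominator Σ(Δz_t−Δz̄)² = 93.7143
r_1(Δz) = -16.0408 / 93.7143 = -0.171

-0.171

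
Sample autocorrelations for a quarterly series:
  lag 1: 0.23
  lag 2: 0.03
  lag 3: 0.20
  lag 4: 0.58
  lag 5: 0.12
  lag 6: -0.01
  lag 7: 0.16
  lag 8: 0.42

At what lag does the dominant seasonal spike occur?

4

The largest autocorrelation is r_4 = 0.58, with a weaker echo at lag 8 (0.42); the remaining lags stay at or below 0.23. The elevated value at lag 1 (0.23), dropping to 0.03 at lag 2, reflects decaying short-term dependence rather than seasonality.
The dominant spike at lag 4 indicates a seasonal period of 4.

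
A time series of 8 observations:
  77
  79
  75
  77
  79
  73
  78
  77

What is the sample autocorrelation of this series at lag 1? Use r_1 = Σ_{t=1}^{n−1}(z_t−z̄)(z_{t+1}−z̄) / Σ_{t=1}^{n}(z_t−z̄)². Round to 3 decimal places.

-0.559

Mean z̄ = (77 + 79 + 75 + 77 + 79 + 73 + 78 + 77)/8 = 76.8750
Deviations from mean: 0.1250, 2.1250, -1.8750, 0.1250, 2.1250, -3.8750, 1.1250, 0.1250
Numerator Σ_{t=1}^{7}(z_t−z̄)(z_{t+1}−z̄) = -16.1406
Denominator Σ(z_t−z̄)² = 28.8750
r_1 = -16.1406 / 28.8750 = -0.559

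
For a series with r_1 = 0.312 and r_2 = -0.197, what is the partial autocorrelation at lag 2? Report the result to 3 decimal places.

-0.326

φ_{22} = (r_2 − r_1²) / (1 − r_1²)
r_1² = (0.312)² = 0.097344
Numerator = -0.197 − 0.0973 = -0.2943; denominator = 1 − 0.0973 = 0.9027
φ_{22} = -0.2943 / 0.9027 = -0.326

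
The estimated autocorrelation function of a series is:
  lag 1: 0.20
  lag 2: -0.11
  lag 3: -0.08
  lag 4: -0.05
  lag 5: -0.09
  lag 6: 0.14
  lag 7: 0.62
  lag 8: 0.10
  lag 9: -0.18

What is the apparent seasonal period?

7

The largest autocorrelation is r_7 = 0.62; the remaining lags stay at or below 0.20.
The dominant spike at lag 7 indicates a seasonal period of 7.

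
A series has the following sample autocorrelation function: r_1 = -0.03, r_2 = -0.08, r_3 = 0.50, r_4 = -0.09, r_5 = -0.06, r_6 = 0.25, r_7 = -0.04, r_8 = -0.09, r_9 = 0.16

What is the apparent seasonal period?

The largest autocorrelation is r_3 = 0.50, with weaker echoes at lags 6 (0.25) and 9 (0.16); the remaining lags stay at or below -0.03.
The dominant spike at lag 3 indicates a seasonal period of 3.

3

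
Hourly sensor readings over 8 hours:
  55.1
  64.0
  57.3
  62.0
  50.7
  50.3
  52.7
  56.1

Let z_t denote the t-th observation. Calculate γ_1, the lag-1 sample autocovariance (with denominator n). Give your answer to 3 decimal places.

3.483

Mean z̄ = (55.1 + 64.0 + 57.3 + 62.0 + 50.7 + 50.3 + 52.7 + 56.1)/8 = 56.0250
Σ_{t=1}^{7}(z_t−z̄)(z_{t+1}−z̄) = 27.8644
γ_1 = 27.8644 / 8 = 3.483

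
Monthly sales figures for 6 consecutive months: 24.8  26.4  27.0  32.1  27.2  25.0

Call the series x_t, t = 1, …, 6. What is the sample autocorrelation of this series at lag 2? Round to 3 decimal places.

Mean x̄ = (24.8 + 26.4 + 27.0 + 32.1 + 27.2 + 25.0)/6 = 27.0833
Deviations from mean: -2.2833, -0.6833, -0.0833, 5.0167, 0.1167, -2.0833
Σ(x_t−x̄)(x_{t+2}−x̄) = (0.1903) + (-3.4281) + (-0.0097) + (-10.4514) = -13.6989
Denominator Σ(x_t−x̄)² = 35.2083
r_2 = -13.6989 / 35.2083 = -0.389

-0.389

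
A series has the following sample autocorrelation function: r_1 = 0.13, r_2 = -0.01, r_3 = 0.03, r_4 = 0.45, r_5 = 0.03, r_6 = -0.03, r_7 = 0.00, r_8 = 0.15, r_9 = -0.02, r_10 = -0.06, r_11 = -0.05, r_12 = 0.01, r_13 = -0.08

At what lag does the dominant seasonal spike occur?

The largest autocorrelation is r_4 = 0.45, with a weaker echo at lag 8 (0.15); the remaining lags stay at or below 0.13.
The dominant spike at lag 4 indicates a seasonal period of 4.

4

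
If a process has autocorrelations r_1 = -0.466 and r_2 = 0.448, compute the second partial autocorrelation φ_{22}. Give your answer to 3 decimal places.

0.295

φ_{22} = (r_2 − r_1²) / (1 − r_1²)
r_1² = (-0.466)² = 0.217156
Numerator = 0.448 − 0.2172 = 0.2308; denominator = 1 − 0.2172 = 0.7828
φ_{22} = 0.2308 / 0.7828 = 0.295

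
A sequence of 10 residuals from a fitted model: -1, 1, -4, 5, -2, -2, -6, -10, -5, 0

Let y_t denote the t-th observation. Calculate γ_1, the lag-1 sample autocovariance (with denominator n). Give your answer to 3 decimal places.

3.004

Mean ȳ = (-1 + 1 − 4 + 5 − 2 − 2 − 6 − 10 − 5 + 0)/10 = -2.4000
Σ_{t=1}^{9}(y_t−ȳ)(y_{t+1}−ȳ) = 30.0400
γ_1 = 30.0400 / 10 = 3.004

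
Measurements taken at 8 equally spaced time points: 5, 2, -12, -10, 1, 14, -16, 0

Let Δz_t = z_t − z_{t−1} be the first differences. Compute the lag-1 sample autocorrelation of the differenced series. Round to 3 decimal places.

-0.427

First differences Δz: -3, -14, 2, 11, 13, -30, 16
Mean of differences = -0.7143
Numerator Σ(Δz_t−Δz̄)(Δz_{t+1}−Δz̄) = -704.3673
Denominator Σ(Δz_t−Δz̄)² = 1651.4286
r_1(Δz) = -704.3673 / 1651.4286 = -0.427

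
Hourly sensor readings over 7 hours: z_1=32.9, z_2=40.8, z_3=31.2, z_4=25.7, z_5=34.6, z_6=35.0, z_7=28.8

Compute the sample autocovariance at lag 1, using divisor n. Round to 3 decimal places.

Mean z̄ = (32.9 + 40.8 + 31.2 + 25.7 + 34.6 + 35.0 + 28.8)/7 = 32.7143
Deviations: 0.1857, 8.0857, -1.5143, -7.0143, 1.8857, 2.2857, -3.9143
Σ_{t=1}^{6}(z_t−z̄)(z_{t+1}−z̄) = -17.9845
γ_1 = -17.9845 / 7 = -2.569

-2.569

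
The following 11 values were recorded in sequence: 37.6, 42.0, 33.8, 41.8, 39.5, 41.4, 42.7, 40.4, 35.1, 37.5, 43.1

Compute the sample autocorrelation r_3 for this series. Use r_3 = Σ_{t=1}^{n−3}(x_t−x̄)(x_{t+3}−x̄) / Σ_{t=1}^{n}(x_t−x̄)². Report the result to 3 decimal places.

Mean x̄ = (37.6 + 42.0 + 33.8 + 41.8 + 39.5 + 41.4 + 42.7 + 40.4 + 35.1 + 37.5 + 43.1)/11 = 39.5364
Numerator Σ_{t=1}^{8}(x_t−x̄)(x_{t+3}−x̄) = -19.6658
Denominator Σ(x_t−x̄)² = 98.6055
r_3 = -19.6658 / 98.6055 = -0.199

-0.199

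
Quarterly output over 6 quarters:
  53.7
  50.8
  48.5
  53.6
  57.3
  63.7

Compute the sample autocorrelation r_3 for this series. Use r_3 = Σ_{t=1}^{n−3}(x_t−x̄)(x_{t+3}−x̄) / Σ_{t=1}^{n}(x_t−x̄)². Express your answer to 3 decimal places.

Mean x̄ = (53.7 + 50.8 + 48.5 + 53.6 + 57.3 + 63.7)/6 = 54.6000
Deviations from mean: -0.9000, -3.8000, -6.1000, -1.0000, 2.7000, 9.1000
Σ(x_t−x̄)(x_{t+3}−x̄) = (0.9000) + (-10.2600) + (-55.5100) = -64.8700
Denominator Σ(x_t−x̄)² = 143.5600
r_3 = -64.8700 / 143.5600 = -0.452

-0.452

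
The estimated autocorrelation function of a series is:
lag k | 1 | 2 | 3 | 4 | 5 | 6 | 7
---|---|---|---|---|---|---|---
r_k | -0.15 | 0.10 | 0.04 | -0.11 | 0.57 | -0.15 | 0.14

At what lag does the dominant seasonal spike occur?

The largest autocorrelation is r_5 = 0.57; the remaining lags stay at or below 0.14.
The dominant spike at lag 5 indicates a seasonal period of 5.

5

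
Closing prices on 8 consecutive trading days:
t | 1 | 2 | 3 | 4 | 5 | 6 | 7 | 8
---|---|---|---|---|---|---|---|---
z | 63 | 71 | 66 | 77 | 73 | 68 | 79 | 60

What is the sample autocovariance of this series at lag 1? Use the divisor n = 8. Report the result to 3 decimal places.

-15.861

Mean z̄ = (63 + 71 + 66 + 77 + 73 + 68 + 79 + 60)/8 = 69.6250
Σ_{t=1}^{7}(z_t−z̄)(z_{t+1}−z̄) = -126.8906
γ_1 = -126.8906 / 8 = -15.861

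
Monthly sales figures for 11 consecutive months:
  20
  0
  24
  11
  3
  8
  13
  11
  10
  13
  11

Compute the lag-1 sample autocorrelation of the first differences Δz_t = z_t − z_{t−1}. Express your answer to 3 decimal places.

First differences Δz: -20, 24, -13, -8, 5, 5, -2, -1, 3, -2
Mean of differences = -0.9000
Numerator Σ(Δz_t−Δz̄)(Δz_{t+1}−Δz̄) = -709.1100
Denominator Σ(Δz_t−Δz̄)² = 1268.9000
r_1(Δz) = -709.1100 / 1268.9000 = -0.559

-0.559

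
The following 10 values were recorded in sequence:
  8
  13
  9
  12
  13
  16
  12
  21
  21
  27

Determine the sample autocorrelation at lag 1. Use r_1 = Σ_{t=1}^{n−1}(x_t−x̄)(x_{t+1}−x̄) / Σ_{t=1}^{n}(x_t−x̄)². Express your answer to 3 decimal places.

Mean x̄ = (8 + 13 + 9 + 12 + 13 + 16 + 12 + 21 + 21 + 27)/10 = 15.2000
Numerator Σ_{t=1}^{9}(x_t−x̄)(x_{t+1}−x̄) = 135.5600
Denominator Σ(x_t−x̄)² = 327.6000
r_1 = 135.5600 / 327.6000 = 0.414

0.414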